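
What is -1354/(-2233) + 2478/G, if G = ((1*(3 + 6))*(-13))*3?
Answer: -1686040/261261 ≈ -6.4535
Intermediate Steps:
G = -351 (G = ((1*9)*(-13))*3 = (9*(-13))*3 = -117*3 = -351)
-1354/(-2233) + 2478/G = -1354/(-2233) + 2478/(-351) = -1354*(-1/2233) + 2478*(-1/351) = 1354/2233 - 826/117 = -1686040/261261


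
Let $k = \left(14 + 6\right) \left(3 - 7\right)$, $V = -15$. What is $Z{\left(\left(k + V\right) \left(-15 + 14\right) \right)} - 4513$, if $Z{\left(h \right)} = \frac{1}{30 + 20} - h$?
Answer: $- \frac{230399}{50} \approx -4608.0$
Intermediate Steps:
$k = -80$ ($k = 20 \left(-4\right) = -80$)
$Z{\left(h \right)} = \frac{1}{50} - h$
$Z{\left(\left(k + V\right) \left(-15 + 14\right) \right)} - 4513 = \left(\frac{1}{50} - \left(-80 - 15\right) \left(-15 + 14\right)\right) - 4513 = \left(\frac{1}{50} - \left(-95\right) \left(-1\right)\right) - 4513 = \left(\frac{1}{50} - 95\right) - 4513 = - \frac{4749}{50} - 4513 = - \frac{230399}{50}$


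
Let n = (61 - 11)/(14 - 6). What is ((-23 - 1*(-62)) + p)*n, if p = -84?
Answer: -1125/4 ≈ -281.25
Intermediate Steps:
n = 25/4 (n = 50/8 = 50*(⅛) = 25/4 ≈ 6.2500)
((-23 - 1*(-62)) + p)*n = ((-23 - 1*(-62)) - 84)*(25/4) = ((-23 + 62) - 84)*(25/4) = (39 - 84)*(25/4) = -45*25/4 = -1125/4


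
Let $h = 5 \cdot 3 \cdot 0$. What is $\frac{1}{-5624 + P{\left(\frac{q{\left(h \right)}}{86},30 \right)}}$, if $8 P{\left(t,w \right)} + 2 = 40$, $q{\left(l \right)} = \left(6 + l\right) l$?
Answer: $- \frac{4}{22477} \approx -0.00017796$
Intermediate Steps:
$h = 0$ ($h = 15 \cdot 0 = 0$)
$q{\left(l \right)} = l \left(6 + l\right)$
$P{\left(t,w \right)} = \frac{19}{4}$ ($P{\left(t,w \right)} = - \frac{1}{4} + \frac{1}{8} \cdot 40 = - \frac{1}{4} + 5 = \frac{19}{4}$)
$\frac{1}{-5624 + P{\left(\frac{q{\left(h \right)}}{86},30 \right)}} = \frac{1}{-5624 + \frac{19}{4}} = \frac{1}{- \frac{22477}{4}} = - \frac{4}{22477}$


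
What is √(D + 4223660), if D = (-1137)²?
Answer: √5516429 ≈ 2348.7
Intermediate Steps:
D = 1292769
√(D + 4223660) = √(1292769 + 4223660) = √5516429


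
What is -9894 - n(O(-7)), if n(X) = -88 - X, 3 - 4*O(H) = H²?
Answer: -19635/2 ≈ -9817.5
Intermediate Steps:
O(H) = ¾ - H²/4
-9894 - n(O(-7)) = -9894 - (-88 - (¾ - ¼*(-7)²)) = -9894 - (-88 - (¾ - ¼*49)) = -9894 - (-88 - (¾ - 49/4)) = -9894 - (-88 - 1*(-23/2)) = -9894 - (-88 + 23/2) = -9894 - 1*(-153/2) = -9894 + 153/2 = -19635/2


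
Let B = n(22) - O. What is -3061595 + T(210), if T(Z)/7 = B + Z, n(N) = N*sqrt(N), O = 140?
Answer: -3061105 + 154*sqrt(22) ≈ -3.0604e+6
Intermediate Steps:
n(N) = N**(3/2)
B = -140 + 22*sqrt(22) (B = 22**(3/2) - 1*140 = 22*sqrt(22) - 140 = -140 + 22*sqrt(22) ≈ -36.811)
T(Z) = -980 + 7*Z + 154*sqrt(22) (T(Z) = 7*((-140 + 22*sqrt(22)) + Z) = 7*(-140 + Z + 22*sqrt(22)) = -980 + 7*Z + 154*sqrt(22))
-3061595 + T(210) = -3061595 + (-980 + 7*210 + 154*sqrt(22)) = -3061595 + (-980 + 1470 + 154*sqrt(22)) = -3061595 + (490 + 154*sqrt(22)) = -3061105 + 154*sqrt(22)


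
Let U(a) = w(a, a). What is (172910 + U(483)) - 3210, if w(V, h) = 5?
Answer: 169705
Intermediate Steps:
U(a) = 5
(172910 + U(483)) - 3210 = (172910 + 5) - 3210 = 172915 - 3210 = 169705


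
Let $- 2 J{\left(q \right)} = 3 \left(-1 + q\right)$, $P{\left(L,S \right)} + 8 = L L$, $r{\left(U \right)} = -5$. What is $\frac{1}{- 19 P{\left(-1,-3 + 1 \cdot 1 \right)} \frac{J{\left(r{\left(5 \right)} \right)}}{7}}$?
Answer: $\frac{1}{171} \approx 0.005848$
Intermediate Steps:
$P{\left(L,S \right)} = -8 + L^{2}$ ($P{\left(L,S \right)} = -8 + L L = -8 + L^{2}$)
$J{\left(q \right)} = \frac{3}{2} - \frac{3 q}{2}$ ($J{\left(q \right)} = - \frac{3 \left(-1 + q\right)}{2} = - \frac{-3 + 3 q}{2} = \frac{3}{2} - \frac{3 q}{2}$)
$\frac{1}{- 19 P{\left(-1,-3 + 1 \cdot 1 \right)} \frac{J{\left(r{\left(5 \right)} \right)}}{7}} = \frac{1}{- 19 \left(-8 + \left(-1\right)^{2}\right) \frac{\frac{3}{2} - - \frac{15}{2}}{7}} = \frac{1}{- 19 \left(-8 + 1\right) \left(\frac{3}{2} + \frac{15}{2}\right) \frac{1}{7}} = \frac{1}{\left(-19\right) \left(-7\right) 9 \cdot \frac{1}{7}} = \frac{1}{133 \cdot \frac{9}{7}} = \frac{1}{171}$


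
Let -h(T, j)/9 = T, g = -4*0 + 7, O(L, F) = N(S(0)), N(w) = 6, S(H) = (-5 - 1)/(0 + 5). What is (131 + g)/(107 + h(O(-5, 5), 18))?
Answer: 138/53 ≈ 2.6038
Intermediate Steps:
S(H) = -6/5
O(L, F) = 6
g = 7 (g = 0 + 7 = 7)
h(T, j) = -9*T
(131 + g)/(107 + h(O(-5, 5), 18)) = (131 + 7)/(107 - 9*6) = 138/(107 - 54) = 138/53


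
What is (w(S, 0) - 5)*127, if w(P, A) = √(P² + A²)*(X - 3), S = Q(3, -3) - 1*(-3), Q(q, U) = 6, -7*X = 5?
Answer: -34163/7 ≈ -4880.4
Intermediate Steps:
X = -5/7 (X = -⅐*5 = -5/7 ≈ -0.71429)
S = 9 (S = 6 - 1*(-3) = 6 + 3 = 9)
w(P, A) = -26*√(A² + P²)/7 (w(P, A) = √(P² + A²)*(-5/7 - 3) = √(A² + P²)*(-26/7) = -26*√(A² + P²)/7)
(w(S, 0) - 5)*127 = (-26*√(0² + 9²)/7 - 5)*127 = (-26*√(0 + 81)/7 - 5)*127 = (-26*√81/7 - 5)*127 = (-26/7*9 - 5)*127 = (-234/7 - 5)*127 = -269/7*127 = -34163/7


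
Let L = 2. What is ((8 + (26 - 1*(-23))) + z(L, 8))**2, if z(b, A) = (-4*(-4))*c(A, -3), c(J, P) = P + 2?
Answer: 1681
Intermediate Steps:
c(J, P) = 2 + P
z(b, A) = -16 (z(b, A) = (-4*(-4))*(2 - 3) = 16*(-1) = -16)
((8 + (26 - 1*(-23))) + z(L, 8))**2 = ((8 + (26 - 1*(-23))) - 16)**2 = ((8 + (26 + 23)) - 16)**2 = ((8 + 49) - 16)**2 = (57 - 16)**2 = 41**2 = 1681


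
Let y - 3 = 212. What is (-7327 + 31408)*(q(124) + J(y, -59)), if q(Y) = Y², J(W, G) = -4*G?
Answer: 375952572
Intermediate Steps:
y = 215 (y = 3 + 212 = 215)
(-7327 + 31408)*(q(124) + J(y, -59)) = (-7327 + 31408)*(124² - 4*(-59)) = 24081*(15376 + 236) = 24081*15612 = 375952572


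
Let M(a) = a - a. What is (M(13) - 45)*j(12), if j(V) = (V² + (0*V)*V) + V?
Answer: -7020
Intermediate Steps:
M(a) = 0
j(V) = V + V² (j(V) = (V² + 0*V) + V = (V² + 0) + V = V² + V = V + V²)
(M(13) - 45)*j(12) = (0 - 45)*(12*(1 + 12)) = -540*13 = -45*156 = -7020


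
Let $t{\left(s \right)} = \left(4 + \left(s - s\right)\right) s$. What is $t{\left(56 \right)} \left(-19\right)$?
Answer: $-4256$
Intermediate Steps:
$t{\left(s \right)} = 4 s$ ($t{\left(s \right)} = \left(4 + 0\right) s = 4 s$)
$t{\left(56 \right)} \left(-19\right) = 4 \cdot 56 \left(-19\right) = 224 \left(-19\right) = -4256$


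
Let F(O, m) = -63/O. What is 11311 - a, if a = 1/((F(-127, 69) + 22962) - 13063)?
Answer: 14220596269/1257236 ≈ 11311.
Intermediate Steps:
a = 127/1257236 (a = 1/((-63/(-127) + 22962) - 13063) = 1/((-63*(-1/127) + 22962) - 13063) = 1/((63/127 + 22962) - 13063) = 1/(2916237/127 - 13063) = 1/(1257236/127) = 127/1257236 ≈ 0.00010102)
11311 - a = 11311 - 1*127/1257236 = 11311 - 127/1257236 = 14220596269/1257236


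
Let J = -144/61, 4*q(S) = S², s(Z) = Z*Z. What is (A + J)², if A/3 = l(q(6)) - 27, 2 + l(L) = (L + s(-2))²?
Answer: 649026576/3721 ≈ 1.7442e+5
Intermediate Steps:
s(Z) = Z²
q(S) = S²/4
l(L) = -2 + (4 + L)² (l(L) = -2 + (L + (-2)²)² = -2 + (L + 4)² = -2 + (4 + L)²)
A = 420 (A = 3*((-2 + (4 + (¼)*6²)²) - 27) = 3*((-2 + (4 + (¼)*36)²) - 27) = 3*((-2 + (4 + 9)²) - 27) = 3*((-2 + 13²) - 27) = 3*((-2 + 169) - 27) = 3*(167 - 27) = 3*140 = 420)
J = -144/61 (J = -144*1/61 = -144/61 ≈ -2.3607)
(A + J)² = (420 - 144/61)² = (25476/61)² = 649026576/3721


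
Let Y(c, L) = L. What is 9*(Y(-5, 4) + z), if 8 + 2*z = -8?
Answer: -36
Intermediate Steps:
z = -8 (z = -4 + (½)*(-8) = -4 - 4 = -8)
9*(Y(-5, 4) + z) = 9*(4 - 8) = 9*(-4) = -36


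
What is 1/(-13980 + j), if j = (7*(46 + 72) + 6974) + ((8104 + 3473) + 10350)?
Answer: 1/15747 ≈ 6.3504e-5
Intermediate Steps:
j = 29727 (j = (7*118 + 6974) + (11577 + 10350) = (826 + 6974) + 21927 = 7800 + 21927 = 29727)
1/(-13980 + j) = 1/(-13980 + 29727) = 1/15747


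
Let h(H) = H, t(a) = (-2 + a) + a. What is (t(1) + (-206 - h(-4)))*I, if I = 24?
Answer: -4848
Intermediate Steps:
t(a) = -2 + 2*a
(t(1) + (-206 - h(-4)))*I = ((-2 + 2*1) + (-206 - 1*(-4)))*24 = ((-2 + 2) + (-206 + 4))*24 = (0 - 202)*24 = -202*24 = -4848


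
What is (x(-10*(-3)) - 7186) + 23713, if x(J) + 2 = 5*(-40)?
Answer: 16325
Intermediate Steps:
x(J) = -202 (x(J) = -2 + 5*(-40) = -2 - 200 = -202)
(x(-10*(-3)) - 7186) + 23713 = (-202 - 7186) + 23713 = -7388 + 23713 = 16325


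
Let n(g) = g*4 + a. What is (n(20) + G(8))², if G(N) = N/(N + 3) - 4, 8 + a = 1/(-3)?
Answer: 5094049/1089 ≈ 4677.7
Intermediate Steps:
a = -25/3 (a = -8 + 1/(-3) = -8 - ⅓ = -25/3 ≈ -8.3333)
n(g) = -25/3 + 4*g (n(g) = g*4 - 25/3 = 4*g - 25/3 = -25/3 + 4*g)
G(N) = -4 + N/(3 + N) (G(N) = N/(3 + N) - 4 = -4 + N/(3 + N))
(n(20) + G(8))² = ((-25/3 + 4*20) + 3*(-4 - 1*8)/(3 + 8))² = ((-25/3 + 80) + 3*(-4 - 8)/11)² = (215/3 + 3*(1/11)*(-12))² = (215/3 - 36/11)² = (2257/33)² = 5094049/1089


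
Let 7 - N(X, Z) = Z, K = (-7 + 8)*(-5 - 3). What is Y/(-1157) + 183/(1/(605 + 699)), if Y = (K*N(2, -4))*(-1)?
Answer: 276097136/1157 ≈ 2.3863e+5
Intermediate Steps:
K = -8 (K = 1*(-8) = -8)
N(X, Z) = 7 - Z
Y = 88 (Y = -8*(7 - 1*(-4))*(-1) = -8*(7 + 4)*(-1) = -8*11*(-1) = -88*(-1) = 88)
Y/(-1157) + 183/(1/(605 + 699)) = 88/(-1157) + 183/(1/(605 + 699)) = 88*(-1/1157) + 183/(1/1304) = -88/1157 + 183/(1/1304) = -88/1157 + 183*1304 = -88/1157 + 238632 = 276097136/1157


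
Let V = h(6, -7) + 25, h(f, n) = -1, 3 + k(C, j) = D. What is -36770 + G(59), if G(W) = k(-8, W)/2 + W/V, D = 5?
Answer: -882397/24 ≈ -36767.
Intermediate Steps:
k(C, j) = 2 (k(C, j) = -3 + 5 = 2)
V = 24 (V = -1 + 25 = 24)
G(W) = 1 + W/24 (G(W) = 2/2 + W/24 = 2*(½) + W*(1/24) = 1 + W/24)
-36770 + G(59) = -36770 + (1 + (1/24)*59) = -36770 + (1 + 59/24) = -36770 + 83/24 = -882397/24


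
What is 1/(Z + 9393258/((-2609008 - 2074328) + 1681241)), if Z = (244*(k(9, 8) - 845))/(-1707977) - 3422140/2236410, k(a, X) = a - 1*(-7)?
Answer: -60353751981027285/274046126850110984 ≈ -0.22023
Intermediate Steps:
k(a, X) = 7 + a (k(a, X) = a + 7 = 7 + a)
Z = -539256434162/381973684257 (Z = (244*((7 + 9) - 845))/(-1707977) - 3422140/2236410 = (244*(16 - 845))*(-1/1707977) - 3422140*1/2236410 = (244*(-829))*(-1/1707977) - 342214/223641 = -202276*(-1/1707977) - 342214/223641 = 202276/1707977 - 342214/223641 = -539256434162/381973684257 ≈ -1.4118)
1/(Z + 9393258/((-2609008 - 2074328) + 1681241)) = 1/(-539256434162/381973684257 + 9393258/((-2609008 - 2074328) + 1681241)) = 1/(-539256434162/381973684257 + 9393258/(-4683336 + 1681241)) = 1/(-539256434162/381973684257 + 9393258/(-3002095)) = 1/(-539256434162/381973684257 + 9393258*(-1/3002095)) = 1/(-539256434162/381973684257 - 494382/158005) = 1/(-274046126850110984/60353751981027285) = -60353751981027285/274046126850110984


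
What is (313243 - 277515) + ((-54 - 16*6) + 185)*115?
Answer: 39753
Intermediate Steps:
(313243 - 277515) + ((-54 - 16*6) + 185)*115 = 35728 + ((-54 - 1*96) + 185)*115 = 35728 + ((-54 - 96) + 185)*115 = 35728 + (-150 + 185)*115 = 35728 + 35*115 = 35728 + 4025 = 39753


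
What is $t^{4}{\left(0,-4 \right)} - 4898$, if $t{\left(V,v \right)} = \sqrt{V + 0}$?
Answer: $-4898$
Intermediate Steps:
$t{\left(V,v \right)} = \sqrt{V}$
$t^{4}{\left(0,-4 \right)} - 4898 = \left(\sqrt{0}\right)^{4} - 4898 = 0^{4} - 4898 = 0 - 4898 = -4898$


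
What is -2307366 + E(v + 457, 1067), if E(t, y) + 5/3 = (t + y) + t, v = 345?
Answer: -6914090/3 ≈ -2.3047e+6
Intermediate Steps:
E(t, y) = -5/3 + y + 2*t (E(t, y) = -5/3 + ((t + y) + t) = -5/3 + (y + 2*t) = -5/3 + y + 2*t)
-2307366 + E(v + 457, 1067) = -2307366 + (-5/3 + 1067 + 2*(345 + 457)) = -2307366 + (-5/3 + 1067 + 2*802) = -2307366 + (-5/3 + 1067 + 1604) = -2307366 + 8008/3 = -6914090/3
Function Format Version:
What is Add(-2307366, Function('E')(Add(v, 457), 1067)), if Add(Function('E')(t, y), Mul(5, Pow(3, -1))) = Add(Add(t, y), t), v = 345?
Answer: Rational(-6914090, 3) ≈ -2.3047e+6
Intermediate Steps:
Function('E')(t, y) = Add(Rational(-5, 3), y, Mul(2, t)) (Function('E')(t, y) = Add(Rational(-5, 3), Add(Add(t, y), t)) = Add(Rational(-5, 3), Add(y, Mul(2, t))) = Add(Rational(-5, 3), y, Mul(2, t)))
Add(-2307366, Function('E')(Add(v, 457), 1067)) = Add(-2307366, Add(Rational(-5, 3), 1067, Mul(2, Add(345, 457)))) = Add(-2307366, Add(Rational(-5, 3), 1067, Mul(2, 802))) = Add(-2307366, Add(Rational(-5, 3), 1067, 1604)) = Add(-2307366, Rational(8008, 3)) = Rational(-6914090, 3)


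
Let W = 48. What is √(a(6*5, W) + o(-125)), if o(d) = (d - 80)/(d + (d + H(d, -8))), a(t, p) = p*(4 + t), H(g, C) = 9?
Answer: √94837597/241 ≈ 40.409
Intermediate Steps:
o(d) = (-80 + d)/(9 + 2*d) (o(d) = (d - 80)/(d + (d + 9)) = (-80 + d)/(d + (9 + d)) = (-80 + d)/(9 + 2*d))
√(a(6*5, W) + o(-125)) = √(48*(4 + 6*5) + (-80 - 125)/(9 + 2*(-125))) = √(48*(4 + 30) - 205/(9 - 250)) = √(48*34 - 205/(-241)) = √(1632 - 1/241*(-205)) = √(1632 + 205/241) = √(393517/241) = √94837597/241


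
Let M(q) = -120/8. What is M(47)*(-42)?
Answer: 630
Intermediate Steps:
M(q) = -15 (M(q) = -120*1/8 = -15)
M(47)*(-42) = -15*(-42) = 630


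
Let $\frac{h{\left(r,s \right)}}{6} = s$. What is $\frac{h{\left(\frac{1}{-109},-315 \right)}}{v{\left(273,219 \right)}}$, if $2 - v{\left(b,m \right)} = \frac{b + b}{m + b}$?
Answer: $- \frac{154980}{73} \approx -2123.0$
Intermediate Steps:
$h{\left(r,s \right)} = 6 s$
$v{\left(b,m \right)} = 2 - \frac{2 b}{b + m}$ ($v{\left(b,m \right)} = 2 - \frac{b + b}{m + b} = 2 - \frac{2 b}{b + m}$)
$\frac{h{\left(\frac{1}{-109},-315 \right)}}{v{\left(273,219 \right)}} = \frac{6 \left(-315\right)}{2 \cdot 219 \frac{1}{273 + 219}} = - \frac{1890}{2 \cdot 219 \cdot \frac{1}{492}} = - \frac{1890}{\frac{73}{82}} = \left(-1890\right) \frac{82}{73} = - \frac{154980}{73}$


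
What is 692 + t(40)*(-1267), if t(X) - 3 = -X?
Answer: 47571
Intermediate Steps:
t(X) = 3 - X
692 + t(40)*(-1267) = 692 + (3 - 1*40)*(-1267) = 692 + (3 - 40)*(-1267) = 692 - 37*(-1267) = 692 + 46879 = 47571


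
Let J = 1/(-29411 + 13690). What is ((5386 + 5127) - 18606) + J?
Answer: -127230054/15721 ≈ -8093.0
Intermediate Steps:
J = -1/15721 (J = 1/(-15721) = -1/15721 ≈ -6.3609e-5)
((5386 + 5127) - 18606) + J = ((5386 + 5127) - 18606) - 1/15721 = (10513 - 18606) - 1/15721 = -8093 - 1/15721 = -127230054/15721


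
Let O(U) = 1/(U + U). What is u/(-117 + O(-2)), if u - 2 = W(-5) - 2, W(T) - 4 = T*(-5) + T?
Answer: -96/469 ≈ -0.20469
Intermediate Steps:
O(U) = 1/(2*U)
W(T) = 4 - 4*T (W(T) = 4 + (T*(-5) + T) = 4 + (-5*T + T) = 4 - 4*T)
u = 24 (u = 2 + ((4 - 4*(-5)) - 2) = 2 + ((4 + 20) - 2) = 2 + (24 - 2) = 2 + 22 = 24)
u/(-117 + O(-2)) = 24/(-117 + (½)/(-2)) = 24/(-117 + (½)*(-½)) = 24/(-117 - ¼) = 24/(-469/4) = 24*(-4/469) = -96/469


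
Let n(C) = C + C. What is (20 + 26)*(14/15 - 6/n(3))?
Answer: -46/15 ≈ -3.0667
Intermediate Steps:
n(C) = 2*C
(20 + 26)*(14/15 - 6/n(3)) = (20 + 26)*(14/15 - 6/(2*3)) = 46*(14*(1/15) - 6/6) = 46*(14/15 - 6*⅙) = 46*(14/15 - 1) = 46*(-1/15) = -46/15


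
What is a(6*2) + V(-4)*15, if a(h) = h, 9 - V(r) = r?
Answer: 207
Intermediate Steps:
V(r) = 9 - r
a(6*2) + V(-4)*15 = 6*2 + (9 - 1*(-4))*15 = 12 + (9 + 4)*15 = 12 + 13*15 = 12 + 195 = 207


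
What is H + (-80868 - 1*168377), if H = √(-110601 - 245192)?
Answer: -249245 + I*√355793 ≈ -2.4925e+5 + 596.48*I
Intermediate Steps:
H = I*√355793 (H = √(-355793) = I*√355793 ≈ 596.48*I)
H + (-80868 - 1*168377) = I*√355793 + (-80868 - 1*168377) = I*√355793 + (-80868 - 168377) = I*√355793 - 249245 = -249245 + I*√355793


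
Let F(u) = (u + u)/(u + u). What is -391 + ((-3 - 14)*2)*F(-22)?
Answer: -425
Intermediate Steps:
F(u) = 1 (F(u) = (2*u)/((2*u)) = (2*u)*(1/(2*u)) = 1)
-391 + ((-3 - 14)*2)*F(-22) = -391 + ((-3 - 14)*2)*1 = -391 - 17*2*1 = -391 - 34*1 = -391 - 34 = -425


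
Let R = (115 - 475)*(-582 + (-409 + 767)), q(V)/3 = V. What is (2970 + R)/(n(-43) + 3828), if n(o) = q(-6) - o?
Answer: 83610/3853 ≈ 21.700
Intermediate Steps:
q(V) = 3*V
R = 80640 (R = -360*(-582 + 358) = -360*(-224) = 80640)
n(o) = -18 - o (n(o) = 3*(-6) - o = -18 - o)
(2970 + R)/(n(-43) + 3828) = (2970 + 80640)/((-18 - 1*(-43)) + 3828) = 83610/((-18 + 43) + 3828) = 83610/(25 + 3828) = 83610/3853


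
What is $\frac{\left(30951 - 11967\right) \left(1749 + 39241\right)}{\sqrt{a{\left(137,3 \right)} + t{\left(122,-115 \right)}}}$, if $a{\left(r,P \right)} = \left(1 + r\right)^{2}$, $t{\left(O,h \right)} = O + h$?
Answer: $\frac{778154160 \sqrt{19051}}{19051} \approx 5.6378 \cdot 10^{6}$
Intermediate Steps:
$\frac{\left(30951 - 11967\right) \left(1749 + 39241\right)}{\sqrt{a{\left(137,3 \right)} + t{\left(122,-115 \right)}}} = \frac{\left(30951 - 11967\right) \left(1749 + 39241\right)}{\sqrt{\left(1 + 137\right)^{2} + \left(122 - 115\right)}} = \frac{18984 \cdot 40990}{\sqrt{138^{2} + 7}} = \frac{778154160}{\sqrt{19044 + 7}} = \frac{778154160}{\sqrt{19051}} = 778154160 \frac{\sqrt{19051}}{19051} = \frac{778154160 \sqrt{19051}}{19051}$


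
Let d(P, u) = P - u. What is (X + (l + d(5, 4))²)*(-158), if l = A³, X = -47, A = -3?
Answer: -99382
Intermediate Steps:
l = -27 (l = (-3)³ = -27)
(X + (l + d(5, 4))²)*(-158) = (-47 + (-27 + (5 - 1*4))²)*(-158) = (-47 + (-27 + (5 - 4))²)*(-158) = (-47 + (-27 + 1)²)*(-158) = (-47 + (-26)²)*(-158) = (-47 + 676)*(-158) = 629*(-158) = -99382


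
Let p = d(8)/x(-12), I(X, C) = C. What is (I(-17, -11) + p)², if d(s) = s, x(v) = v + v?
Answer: 1156/9 ≈ 128.44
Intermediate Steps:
x(v) = 2*v
p = -⅓ (p = 8/((2*(-12))) = 8/(-24) = 8*(-1/24) = -⅓ ≈ -0.33333)
(I(-17, -11) + p)² = (-11 - ⅓)² = (-34/3)² = 1156/9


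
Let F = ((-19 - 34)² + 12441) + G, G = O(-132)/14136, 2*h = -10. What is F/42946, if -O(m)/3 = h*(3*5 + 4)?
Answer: 3782005/10650608 ≈ 0.35510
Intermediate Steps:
h = -5 (h = (½)*(-10) = -5)
O(m) = 285 (O(m) = -(-15)*(3*5 + 4) = -(-15)*(15 + 4) = -(-15)*19 = -3*(-95) = 285)
G = 5/248 (G = 285/14136 = 285*(1/14136) = 5/248 ≈ 0.020161)
F = 3782005/248 (F = ((-19 - 34)² + 12441) + 5/248 = ((-53)² + 12441) + 5/248 = (2809 + 12441) + 5/248 = 15250 + 5/248 = 3782005/248 ≈ 15250.)
F/42946 = (3782005/248)/42946 = (3782005/248)*(1/42946) = 3782005/10650608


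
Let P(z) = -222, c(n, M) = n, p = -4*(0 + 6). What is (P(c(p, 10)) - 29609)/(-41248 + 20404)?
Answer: 29831/20844 ≈ 1.4312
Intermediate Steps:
p = -24 (p = -4*6 = -24)
(P(c(p, 10)) - 29609)/(-41248 + 20404) = (-222 - 29609)/(-41248 + 20404) = -29831/(-20844) = -29831*(-1/20844) = 29831/20844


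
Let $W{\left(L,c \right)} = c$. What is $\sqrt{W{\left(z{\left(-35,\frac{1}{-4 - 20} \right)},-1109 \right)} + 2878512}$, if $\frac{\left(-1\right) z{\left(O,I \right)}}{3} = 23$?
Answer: $\sqrt{2877403} \approx 1696.3$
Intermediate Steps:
$z{\left(O,I \right)} = -69$ ($z{\left(O,I \right)} = \left(-3\right) 23 = -69$)
$\sqrt{W{\left(z{\left(-35,\frac{1}{-4 - 20} \right)},-1109 \right)} + 2878512} = \sqrt{-1109 + 2878512} = \sqrt{2877403}$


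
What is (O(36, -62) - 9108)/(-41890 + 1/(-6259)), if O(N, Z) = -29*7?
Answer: 58277549/262189511 ≈ 0.22227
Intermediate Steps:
O(N, Z) = -203
(O(36, -62) - 9108)/(-41890 + 1/(-6259)) = (-203 - 9108)/(-41890 + 1/(-6259)) = -9311/(-41890 - 1/6259) = -9311/(-262189511/6259) = -9311*(-6259/262189511) = 58277549/262189511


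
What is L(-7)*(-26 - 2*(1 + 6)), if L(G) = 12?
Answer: -480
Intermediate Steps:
L(-7)*(-26 - 2*(1 + 6)) = 12*(-26 - 2*(1 + 6)) = 12*(-26 - 2*7) = 12*(-26 - 14) = 12*(-40) = -480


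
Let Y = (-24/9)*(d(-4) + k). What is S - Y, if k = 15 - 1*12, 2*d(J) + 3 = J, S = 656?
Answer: 1964/3 ≈ 654.67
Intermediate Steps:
d(J) = -3/2 + J/2
k = 3 (k = 15 - 12 = 3)
Y = 4/3 (Y = (-24/9)*((-3/2 + (1/2)*(-4)) + 3) = (-24*1/9)*((-3/2 - 2) + 3) = -8*(-7/2 + 3)/3 = -8/3*(-1/2) = 4/3 ≈ 1.3333)
S - Y = 656 - 1*4/3 = 656 - 4/3 = 1964/3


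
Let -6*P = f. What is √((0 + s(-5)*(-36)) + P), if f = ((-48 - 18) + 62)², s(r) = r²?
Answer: 2*I*√2031/3 ≈ 30.044*I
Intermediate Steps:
f = 16 (f = (-66 + 62)² = (-4)² = 16)
P = -8/3 (P = -⅙*16 = -8/3 ≈ -2.6667)
√((0 + s(-5)*(-36)) + P) = √((0 + (-5)²*(-36)) - 8/3) = √((0 + 25*(-36)) - 8/3) = √((0 - 900) - 8/3) = √(-900 - 8/3) = √(-2708/3) = 2*I*√2031/3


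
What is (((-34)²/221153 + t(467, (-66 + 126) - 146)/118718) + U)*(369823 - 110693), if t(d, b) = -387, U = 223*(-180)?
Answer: -8032033876597012535/772201231 ≈ -1.0401e+10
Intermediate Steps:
U = -40140
(((-34)²/221153 + t(467, (-66 + 126) - 146)/118718) + U)*(369823 - 110693) = (((-34)²/221153 - 387/118718) - 40140)*(369823 - 110693) = ((1156*(1/221153) - 387*1/118718) - 40140)*259130 = ((68/13009 - 387/118718) - 40140)*259130 = (3038341/1544402462 - 40140)*259130 = -61992311786339/1544402462*259130 = -8032033876597012535/772201231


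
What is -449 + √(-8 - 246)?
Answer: -449 + I*√254 ≈ -449.0 + 15.937*I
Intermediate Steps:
-449 + √(-8 - 246) = -449 + √(-254) = -449 + I*√254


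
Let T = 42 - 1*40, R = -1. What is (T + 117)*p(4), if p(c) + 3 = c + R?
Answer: 0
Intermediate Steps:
p(c) = -4 + c (p(c) = -3 + (c - 1) = -3 + (-1 + c) = -4 + c)
T = 2 (T = 42 - 40 = 2)
(T + 117)*p(4) = (2 + 117)*(-4 + 4) = 119*0 = 0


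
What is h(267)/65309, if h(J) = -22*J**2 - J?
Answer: -1568625/65309 ≈ -24.019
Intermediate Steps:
h(J) = -J - 22*J**2
h(267)/65309 = -1*267*(1 + 22*267)/65309 = -1*267*(1 + 5874)*(1/65309) = -1*267*5875*(1/65309) = -1568625*1/65309 = -1568625/65309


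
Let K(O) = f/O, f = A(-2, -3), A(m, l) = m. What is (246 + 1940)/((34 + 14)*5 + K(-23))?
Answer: 25139/2761 ≈ 9.1050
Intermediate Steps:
f = -2
K(O) = -2/O
(246 + 1940)/((34 + 14)*5 + K(-23)) = (246 + 1940)/((34 + 14)*5 - 2/(-23)) = 2186/(48*5 - 2*(-1/23)) = 2186/(240 + 2/23) = 2186/(5522/23) = 2186*(23/5522) = 25139/2761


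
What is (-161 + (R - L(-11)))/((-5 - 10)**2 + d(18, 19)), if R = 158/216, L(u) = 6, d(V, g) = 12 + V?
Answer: -17957/27540 ≈ -0.65203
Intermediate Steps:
R = 79/108 (R = 158*(1/216) = 79/108 ≈ 0.73148)
(-161 + (R - L(-11)))/((-5 - 10)**2 + d(18, 19)) = (-161 + (79/108 - 1*6))/((-5 - 10)**2 + (12 + 18)) = (-161 + (79/108 - 6))/((-15)**2 + 30) = (-161 - 569/108)/(225 + 30) = -17957/108/255 = -17957/108*1/255 = -17957/27540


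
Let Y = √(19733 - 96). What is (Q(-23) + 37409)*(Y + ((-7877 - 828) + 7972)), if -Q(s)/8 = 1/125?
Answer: -3427593761/125 + 4676117*√19637/125 ≈ -2.2179e+7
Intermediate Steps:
Q(s) = -8/125
Y = √19637 ≈ 140.13
(Q(-23) + 37409)*(Y + ((-7877 - 828) + 7972)) = (-8/125 + 37409)*(√19637 + ((-7877 - 828) + 7972)) = 4676117*(√19637 + (-8705 + 7972))/125 = 4676117*(√19637 - 733)/125 = 4676117*(-733 + √19637)/125 = -3427593761/125 + 4676117*√19637/125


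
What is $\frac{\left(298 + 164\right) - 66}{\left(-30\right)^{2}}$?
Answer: $\frac{11}{25} \approx 0.44$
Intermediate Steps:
$\frac{\left(298 + 164\right) - 66}{\left(-30\right)^{2}} = \frac{462 - 66}{900} = 396 \cdot \frac{1}{900} = \frac{11}{25}$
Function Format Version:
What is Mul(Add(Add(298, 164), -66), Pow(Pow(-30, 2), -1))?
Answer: Rational(11, 25) ≈ 0.44000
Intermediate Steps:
Mul(Add(Add(298, 164), -66), Pow(Pow(-30, 2), -1)) = Mul(Add(462, -66), Pow(900, -1)) = Mul(396, Rational(1, 900)) = Rational(11, 25)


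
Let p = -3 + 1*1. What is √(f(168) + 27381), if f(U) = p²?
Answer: √27385 ≈ 165.48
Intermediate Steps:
p = -2 (p = -3 + 1 = -2)
f(U) = 4 (f(U) = (-2)² = 4)
√(f(168) + 27381) = √(4 + 27381) = √27385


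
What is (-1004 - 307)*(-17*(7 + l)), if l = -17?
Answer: -222870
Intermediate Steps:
(-1004 - 307)*(-17*(7 + l)) = (-1004 - 307)*(-17*(7 - 17)) = -(-22287)*(-10) = -1311*170 = -222870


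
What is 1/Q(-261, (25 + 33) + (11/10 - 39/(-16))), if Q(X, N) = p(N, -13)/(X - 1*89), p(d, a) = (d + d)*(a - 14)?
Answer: 14000/132921 ≈ 0.10533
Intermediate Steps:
p(d, a) = 2*d*(-14 + a) (p(d, a) = (2*d)*(-14 + a) = 2*d*(-14 + a))
Q(X, N) = -54*N/(-89 + X) (Q(X, N) = (2*N*(-14 - 13))/(X - 1*89) = (2*N*(-27))/(X - 89) = (-54*N)/(-89 + X) = -54*N/(-89 + X))
1/Q(-261, (25 + 33) + (11/10 - 39/(-16))) = 1/(-54*((25 + 33) + (11/10 - 39/(-16)))/(-89 - 261)) = 1/(-54*(58 + (11*(1/10) - 39*(-1/16)))/(-350)) = 1/(-54*(58 + (11/10 + 39/16))*(-1/350)) = 1/(-54*(58 + 283/80)*(-1/350)) = 1/(-54*4923/80*(-1/350)) = 1/(132921/14000) = 14000/132921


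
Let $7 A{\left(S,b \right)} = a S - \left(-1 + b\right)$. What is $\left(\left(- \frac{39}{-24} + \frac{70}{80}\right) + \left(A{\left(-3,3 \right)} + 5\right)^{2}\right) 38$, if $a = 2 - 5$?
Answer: $1463$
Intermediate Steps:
$a = -3$ ($a = 2 - 5 = -3$)
$A{\left(S,b \right)} = \frac{1}{7} - \frac{3 S}{7} - \frac{b}{7}$ ($A{\left(S,b \right)} = \frac{- 3 S - \left(-1 + b\right)}{7} = \frac{1 - b - 3 S}{7} = \frac{1}{7} - \frac{3 S}{7} - \frac{b}{7}$)
$\left(\left(- \frac{39}{-24} + \frac{70}{80}\right) + \left(A{\left(-3,3 \right)} + 5\right)^{2}\right) 38 = \left(\left(- \frac{39}{-24} + \frac{70}{80}\right) + \left(\left(\frac{1}{7} - - \frac{9}{7} - \frac{3}{7}\right) + 5\right)^{2}\right) 38 = \left(\left(\left(-39\right) \left(- \frac{1}{24}\right) + 70 \cdot \frac{1}{80}\right) + \left(\left(\frac{1}{7} + \frac{9}{7} - \frac{3}{7}\right) + 5\right)^{2}\right) 38 = \left(\left(\frac{13}{8} + \frac{7}{8}\right) + \left(1 + 5\right)^{2}\right) 38 = \left(\frac{5}{2} + 6^{2}\right) 38 = \left(\frac{5}{2} + 36\right) 38 = \frac{77}{2} \cdot 38 = 1463$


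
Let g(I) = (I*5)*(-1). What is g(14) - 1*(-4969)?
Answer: 4899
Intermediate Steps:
g(I) = -5*I (g(I) = (5*I)*(-1) = -5*I)
g(14) - 1*(-4969) = -5*14 - 1*(-4969) = -70 + 4969 = 4899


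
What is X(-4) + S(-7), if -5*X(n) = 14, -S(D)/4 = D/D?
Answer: -34/5 ≈ -6.8000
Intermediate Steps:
S(D) = -4 (S(D) = -4*D/D = -4*1 = -4)
X(n) = -14/5 (X(n) = -⅕*14 = -14/5)
X(-4) + S(-7) = -14/5 - 4 = -34/5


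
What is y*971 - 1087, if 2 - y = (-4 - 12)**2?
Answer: -247721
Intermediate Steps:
y = -254 (y = 2 - (-4 - 12)**2 = 2 - 1*(-16)**2 = 2 - 1*256 = 2 - 256 = -254)
y*971 - 1087 = -254*971 - 1087 = -246634 - 1087 = -247721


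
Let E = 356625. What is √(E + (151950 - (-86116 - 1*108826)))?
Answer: √703517 ≈ 838.76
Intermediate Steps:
√(E + (151950 - (-86116 - 1*108826))) = √(356625 + (151950 - (-86116 - 1*108826))) = √(356625 + (151950 - (-86116 - 108826))) = √(356625 + (151950 - 1*(-194942))) = √(356625 + (151950 + 194942)) = √(356625 + 346892) = √703517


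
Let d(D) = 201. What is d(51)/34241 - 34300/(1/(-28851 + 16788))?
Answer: 14167586977101/34241 ≈ 4.1376e+8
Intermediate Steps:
d(51)/34241 - 34300/(1/(-28851 + 16788)) = 201/34241 - 34300/(1/(-28851 + 16788)) = 201*(1/34241) - 34300/(1/(-12063)) = 201/34241 - 34300/(-1/12063) = 201/34241 - 34300*(-12063) = 201/34241 + 413760900 = 14167586977101/34241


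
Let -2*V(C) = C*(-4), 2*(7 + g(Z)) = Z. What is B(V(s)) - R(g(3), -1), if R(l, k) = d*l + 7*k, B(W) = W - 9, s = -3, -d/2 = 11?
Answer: -129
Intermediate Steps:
d = -22 (d = -2*11 = -22)
g(Z) = -7 + Z/2
V(C) = 2*C (V(C) = -C*(-4)/2 = -(-2)*C = 2*C)
B(W) = -9 + W
R(l, k) = -22*l + 7*k
B(V(s)) - R(g(3), -1) = (-9 + 2*(-3)) - (-22*(-7 + (1/2)*3) + 7*(-1)) = (-9 - 6) - (-22*(-7 + 3/2) - 7) = -15 - (-22*(-11/2) - 7) = -15 - (121 - 7) = -15 - 1*114 = -15 - 114 = -129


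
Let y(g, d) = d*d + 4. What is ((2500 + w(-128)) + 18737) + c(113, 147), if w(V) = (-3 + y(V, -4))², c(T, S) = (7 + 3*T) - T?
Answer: 21759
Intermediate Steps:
c(T, S) = 7 + 2*T
y(g, d) = 4 + d² (y(g, d) = d² + 4 = 4 + d²)
w(V) = 289 (w(V) = (-3 + (4 + (-4)²))² = (-3 + (4 + 16))² = (-3 + 20)² = 17² = 289)
((2500 + w(-128)) + 18737) + c(113, 147) = ((2500 + 289) + 18737) + (7 + 2*113) = (2789 + 18737) + (7 + 226) = 21526 + 233 = 21759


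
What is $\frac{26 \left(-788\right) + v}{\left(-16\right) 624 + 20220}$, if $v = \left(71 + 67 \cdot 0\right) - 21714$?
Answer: $- \frac{42131}{10236} \approx -4.116$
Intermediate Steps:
$v = -21643$ ($v = \left(71 + 0\right) - 21714 = 71 - 21714 = -21643$)
$\frac{26 \left(-788\right) + v}{\left(-16\right) 624 + 20220} = \frac{26 \left(-788\right) - 21643}{\left(-16\right) 624 + 20220} = \frac{-20488 - 21643}{-9984 + 20220} = - \frac{42131}{10236}$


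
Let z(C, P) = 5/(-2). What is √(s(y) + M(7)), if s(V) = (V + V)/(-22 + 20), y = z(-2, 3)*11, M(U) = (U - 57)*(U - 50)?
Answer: √8710/2 ≈ 46.664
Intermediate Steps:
M(U) = (-57 + U)*(-50 + U)
z(C, P) = -5/2 (z(C, P) = 5*(-½) = -5/2)
y = -55/2 (y = -5/2*11 = -55/2 ≈ -27.500)
s(V) = -V (s(V) = (2*V)/(-2) = (2*V)*(-½) = -V)
√(s(y) + M(7)) = √(-1*(-55/2) + (2850 + 7² - 107*7)) = √(55/2 + (2850 + 49 - 749)) = √(55/2 + 2150) = √(4355/2) = √8710/2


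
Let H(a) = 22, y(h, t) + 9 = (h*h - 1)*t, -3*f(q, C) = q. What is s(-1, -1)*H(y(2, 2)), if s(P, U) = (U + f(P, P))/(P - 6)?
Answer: 44/21 ≈ 2.0952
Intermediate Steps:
f(q, C) = -q/3
s(P, U) = (U - P/3)/(-6 + P) (s(P, U) = (U - P/3)/(P - 6) = (U - P/3)/(-6 + P))
y(h, t) = -9 + t*(-1 + h²) (y(h, t) = -9 + (h*h - 1)*t = -9 + (h² - 1)*t = -9 + (-1 + h²)*t = -9 + t*(-1 + h²))
s(-1, -1)*H(y(2, 2)) = ((-1 - ⅓*(-1))/(-6 - 1))*22 = ((-1 + ⅓)/(-7))*22 = -⅐*(-⅔)*22 = (2/21)*22 = 44/21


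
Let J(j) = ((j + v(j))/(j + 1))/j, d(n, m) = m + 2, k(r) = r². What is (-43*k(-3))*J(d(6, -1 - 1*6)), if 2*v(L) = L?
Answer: 1161/8 ≈ 145.13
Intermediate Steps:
d(n, m) = 2 + m
v(L) = L/2
J(j) = 3/(2*(1 + j)) (J(j) = ((j + j/2)/(j + 1))/j = ((3*j/2)/(1 + j))/j = (3*j/(2*(1 + j)))/j = 3/(2*(1 + j)))
(-43*k(-3))*J(d(6, -1 - 1*6)) = (-43*(-3)²)*(3/(2*(1 + (2 + (-1 - 1*6))))) = (-43*9)*(3/(2*(1 + (2 + (-1 - 6))))) = -1161/(2*(1 + (2 - 7))) = -1161/(2*(1 - 5)) = -1161/(2*(-4)) = -1161*(-1)/(2*4) = -387*(-3/8) = 1161/8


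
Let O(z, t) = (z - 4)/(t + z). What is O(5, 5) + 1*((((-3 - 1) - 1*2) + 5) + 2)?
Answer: 11/10 ≈ 1.1000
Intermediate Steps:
O(z, t) = (-4 + z)/(t + z)
O(5, 5) + 1*((((-3 - 1) - 1*2) + 5) + 2) = (-4 + 5)/(5 + 5) + 1*((((-3 - 1) - 1*2) + 5) + 2) = 1/10 + 1*(((-4 - 2) + 5) + 2) = (1/10)*1 + 1*((-6 + 5) + 2) = 1/10 + 1*(-1 + 2) = 1/10 + 1*1 = 1/10 + 1 = 11/10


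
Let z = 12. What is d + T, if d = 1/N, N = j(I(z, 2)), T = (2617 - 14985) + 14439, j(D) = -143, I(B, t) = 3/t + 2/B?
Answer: 296152/143 ≈ 2071.0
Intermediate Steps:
I(B, t) = 2/B + 3/t
T = 2071 (T = -12368 + 14439 = 2071)
N = -143
d = -1/143 (d = 1/(-143) = -1/143 ≈ -0.0069930)
d + T = -1/143 + 2071 = 296152/143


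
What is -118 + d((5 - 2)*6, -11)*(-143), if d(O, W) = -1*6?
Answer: 740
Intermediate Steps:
d(O, W) = -6
-118 + d((5 - 2)*6, -11)*(-143) = -118 - 6*(-143) = -118 + 858 = 740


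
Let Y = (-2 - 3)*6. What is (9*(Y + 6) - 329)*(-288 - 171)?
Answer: 250155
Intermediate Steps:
Y = -30 (Y = -5*6 = -30)
(9*(Y + 6) - 329)*(-288 - 171) = (9*(-30 + 6) - 329)*(-288 - 171) = (9*(-24) - 329)*(-459) = (-216 - 329)*(-459) = -545*(-459) = 250155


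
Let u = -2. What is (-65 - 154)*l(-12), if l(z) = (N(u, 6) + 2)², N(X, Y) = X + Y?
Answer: -7884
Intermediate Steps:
l(z) = 36 (l(z) = ((-2 + 6) + 2)² = (4 + 2)² = 6² = 36)
(-65 - 154)*l(-12) = (-65 - 154)*36 = -219*36 = -7884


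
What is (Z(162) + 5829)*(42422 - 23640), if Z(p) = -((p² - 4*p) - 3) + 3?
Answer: -371151102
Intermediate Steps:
Z(p) = 6 - p² + 4*p (Z(p) = -(-3 + p² - 4*p) + 3 = (3 - p² + 4*p) + 3 = 6 - p² + 4*p)
(Z(162) + 5829)*(42422 - 23640) = ((6 - 1*162² + 4*162) + 5829)*(42422 - 23640) = ((6 - 1*26244 + 648) + 5829)*18782 = ((6 - 26244 + 648) + 5829)*18782 = (-25590 + 5829)*18782 = -19761*18782 = -371151102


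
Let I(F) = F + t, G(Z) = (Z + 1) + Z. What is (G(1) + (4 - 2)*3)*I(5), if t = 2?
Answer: 63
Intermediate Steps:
G(Z) = 1 + 2*Z (G(Z) = (1 + Z) + Z = 1 + 2*Z)
I(F) = 2 + F (I(F) = F + 2 = 2 + F)
(G(1) + (4 - 2)*3)*I(5) = ((1 + 2*1) + (4 - 2)*3)*(2 + 5) = ((1 + 2) + 2*3)*7 = (3 + 6)*7 = 9*7 = 63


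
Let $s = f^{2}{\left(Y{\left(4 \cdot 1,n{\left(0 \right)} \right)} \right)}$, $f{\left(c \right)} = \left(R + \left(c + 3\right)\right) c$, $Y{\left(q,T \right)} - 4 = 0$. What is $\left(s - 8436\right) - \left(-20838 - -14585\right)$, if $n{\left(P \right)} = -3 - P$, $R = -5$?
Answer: $-2119$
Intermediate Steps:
$Y{\left(q,T \right)} = 4$ ($Y{\left(q,T \right)} = 4 + 0 = 4$)
$f{\left(c \right)} = c \left(-2 + c\right)$ ($f{\left(c \right)} = \left(-5 + \left(c + 3\right)\right) c = \left(-5 + \left(3 + c\right)\right) c = \left(-2 + c\right) c = c \left(-2 + c\right)$)
$s = 64$ ($s = \left(4 \left(-2 + 4\right)\right)^{2} = \left(4 \cdot 2\right)^{2} = 8^{2} = 64$)
$\left(s - 8436\right) - \left(-20838 - -14585\right) = \left(64 - 8436\right) - \left(-20838 - -14585\right) = \left(64 - 8436\right) - \left(-20838 + 14585\right) = -8372 - -6253 = -8372 + 6253 = -2119$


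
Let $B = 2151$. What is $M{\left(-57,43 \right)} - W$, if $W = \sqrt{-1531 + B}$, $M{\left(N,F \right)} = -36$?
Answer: $-36 - 2 \sqrt{155} \approx -60.9$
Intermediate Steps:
$W = 2 \sqrt{155}$ ($W = \sqrt{-1531 + 2151} = \sqrt{620} = 2 \sqrt{155} \approx 24.9$)
$M{\left(-57,43 \right)} - W = -36 - 2 \sqrt{155}$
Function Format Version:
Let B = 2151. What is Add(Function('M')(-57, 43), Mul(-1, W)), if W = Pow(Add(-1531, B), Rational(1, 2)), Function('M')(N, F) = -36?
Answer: Add(-36, Mul(-2, Pow(155, Rational(1, 2)))) ≈ -60.900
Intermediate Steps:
W = Mul(2, Pow(155, Rational(1, 2))) (W = Pow(Add(-1531, 2151), Rational(1, 2)) = Pow(620, Rational(1, 2)) = Mul(2, Pow(155, Rational(1, 2))) ≈ 24.900)
Add(Function('M')(-57, 43), Mul(-1, W)) = Add(-36, Mul(-1, Mul(2, Pow(155, Rational(1, 2))))) = Add(-36, Mul(-2, Pow(155, Rational(1, 2))))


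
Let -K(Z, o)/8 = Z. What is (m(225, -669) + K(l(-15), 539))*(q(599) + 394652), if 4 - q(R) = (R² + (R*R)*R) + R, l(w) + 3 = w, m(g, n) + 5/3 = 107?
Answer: -160735134164/3 ≈ -5.3578e+10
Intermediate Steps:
m(g, n) = 316/3 (m(g, n) = -5/3 + 107 = 316/3)
l(w) = -3 + w
q(R) = 4 - R - R² - R³ (q(R) = 4 - ((R² + (R*R)*R) + R) = 4 - ((R² + R²*R) + R) = 4 - ((R² + R³) + R) = 4 - (R + R² + R³) = 4 + (-R - R² - R³) = 4 - R - R² - R³)
K(Z, o) = -8*Z
(m(225, -669) + K(l(-15), 539))*(q(599) + 394652) = (316/3 - 8*(-3 - 15))*((4 - 1*599 - 1*599² - 1*599³) + 394652) = (316/3 - 8*(-18))*((4 - 599 - 1*358801 - 1*214921799) + 394652) = (316/3 + 144)*((4 - 599 - 358801 - 214921799) + 394652) = 748*(-215281195 + 394652)/3 = (748/3)*(-214886543) = -160735134164/3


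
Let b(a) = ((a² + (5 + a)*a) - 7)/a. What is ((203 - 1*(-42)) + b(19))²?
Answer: 29866225/361 ≈ 82732.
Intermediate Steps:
b(a) = (-7 + a² + a*(5 + a))/a (b(a) = ((a² + a*(5 + a)) - 7)/a = (-7 + a² + a*(5 + a))/a)
((203 - 1*(-42)) + b(19))² = ((203 - 1*(-42)) + (5 - 7/19 + 2*19))² = ((203 + 42) + (5 - 7*1/19 + 38))² = (245 + (5 - 7/19 + 38))² = (245 + 810/19)² = (5465/19)² = 29866225/361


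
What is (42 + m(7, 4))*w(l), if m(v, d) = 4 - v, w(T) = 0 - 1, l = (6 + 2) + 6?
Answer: -39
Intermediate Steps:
l = 14 (l = 8 + 6 = 14)
w(T) = -1
(42 + m(7, 4))*w(l) = (42 + (4 - 1*7))*(-1) = (42 + (4 - 7))*(-1) = (42 - 3)*(-1) = 39*(-1) = -39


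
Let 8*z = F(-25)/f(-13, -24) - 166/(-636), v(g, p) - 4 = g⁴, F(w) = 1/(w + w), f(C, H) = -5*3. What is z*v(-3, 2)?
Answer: 14773/5300 ≈ 2.7874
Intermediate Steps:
f(C, H) = -15
F(w) = 1/(2*w)
v(g, p) = 4 + g⁴
z = 869/26500 (z = (((½)/(-25))/(-15) - 166/(-636))/8 = (((½)*(-1/25))*(-1/15) - 166*(-1/636))/8 = (-1/50*(-1/15) + 83/318)/8 = (1/750 + 83/318)/8 = (⅛)*(1738/6625) = 869/26500 ≈ 0.032792)
z*v(-3, 2) = 869*(4 + (-3)⁴)/26500 = 869*(4 + 81)/26500 = (869/26500)*85 = 14773/5300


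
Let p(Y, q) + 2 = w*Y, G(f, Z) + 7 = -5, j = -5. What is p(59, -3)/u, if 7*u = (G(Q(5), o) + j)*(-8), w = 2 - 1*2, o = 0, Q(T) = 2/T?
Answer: -7/68 ≈ -0.10294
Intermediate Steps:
w = 0 (w = 2 - 2 = 0)
G(f, Z) = -12 (G(f, Z) = -7 - 5 = -12)
p(Y, q) = -2 (p(Y, q) = -2 + 0*Y = -2 + 0 = -2)
u = 136/7 (u = ((-12 - 5)*(-8))/7 = (-17*(-8))/7 = (⅐)*136 = 136/7 ≈ 19.429)
p(59, -3)/u = -2/136/7 = -2*7/136 = -7/68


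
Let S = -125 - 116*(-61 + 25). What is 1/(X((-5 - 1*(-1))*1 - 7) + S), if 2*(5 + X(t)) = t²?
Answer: 2/8213 ≈ 0.00024352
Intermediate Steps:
X(t) = -5 + t²/2
S = 4051 (S = -125 - 116*(-36) = -125 + 4176 = 4051)
1/(X((-5 - 1*(-1))*1 - 7) + S) = 1/((-5 + ((-5 - 1*(-1))*1 - 7)²/2) + 4051) = 1/((-5 + ((-5 + 1)*1 - 7)²/2) + 4051) = 1/((-5 + (-4*1 - 7)²/2) + 4051) = 1/((-5 + (-4 - 7)²/2) + 4051) = 1/((-5 + (½)*(-11)²) + 4051) = 1/((-5 + (½)*121) + 4051) = 1/((-5 + 121/2) + 4051) = 1/(111/2 + 4051) = 1/(8213/2) = 2/8213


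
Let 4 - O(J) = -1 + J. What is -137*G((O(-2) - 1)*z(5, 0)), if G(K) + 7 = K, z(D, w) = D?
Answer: -3151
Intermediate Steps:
O(J) = 5 - J (O(J) = 4 - (-1 + J) = 4 + (1 - J) = 5 - J)
G(K) = -7 + K
-137*G((O(-2) - 1)*z(5, 0)) = -137*(-7 + ((5 - 1*(-2)) - 1)*5) = -137*(-7 + ((5 + 2) - 1)*5) = -137*(-7 + (7 - 1)*5) = -137*(-7 + 6*5) = -137*(-7 + 30) = -137*23 = -3151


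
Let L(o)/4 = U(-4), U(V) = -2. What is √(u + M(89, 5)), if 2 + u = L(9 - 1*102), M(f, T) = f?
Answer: √79 ≈ 8.8882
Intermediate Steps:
L(o) = -8 (L(o) = 4*(-2) = -8)
u = -10 (u = -2 - 8 = -10)
√(u + M(89, 5)) = √(-10 + 89) = √79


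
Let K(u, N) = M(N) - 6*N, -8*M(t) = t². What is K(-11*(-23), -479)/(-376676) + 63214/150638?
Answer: 110794318887/226966877152 ≈ 0.48815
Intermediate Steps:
M(t) = -t²/8
K(u, N) = -6*N - N²/8 (K(u, N) = -N²/8 - 6*N = -6*N - N²/8)
K(-11*(-23), -479)/(-376676) + 63214/150638 = ((⅛)*(-479)*(-48 - 1*(-479)))/(-376676) + 63214/150638 = ((⅛)*(-479)*(-48 + 479))*(-1/376676) + 63214*(1/150638) = ((⅛)*(-479)*431)*(-1/376676) + 31607/75319 = -206449/8*(-1/376676) + 31607/75319 = 206449/3013408 + 31607/75319 = 110794318887/226966877152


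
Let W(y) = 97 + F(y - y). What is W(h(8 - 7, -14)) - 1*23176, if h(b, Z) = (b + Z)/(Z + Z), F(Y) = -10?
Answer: -23089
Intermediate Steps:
h(b, Z) = (Z + b)/(2*Z) (h(b, Z) = (Z + b)/((2*Z)) = (Z + b)*(1/(2*Z)) = (Z + b)/(2*Z))
W(y) = 87 (W(y) = 97 - 10 = 87)
W(h(8 - 7, -14)) - 1*23176 = 87 - 1*23176 = 87 - 23176 = -23089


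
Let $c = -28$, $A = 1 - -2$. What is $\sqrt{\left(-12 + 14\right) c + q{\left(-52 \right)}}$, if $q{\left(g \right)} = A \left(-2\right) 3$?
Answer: $i \sqrt{74} \approx 8.6023 i$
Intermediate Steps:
$A = 3$ ($A = 1 + 2 = 3$)
$q{\left(g \right)} = -18$ ($q{\left(g \right)} = 3 \left(-2\right) 3 = \left(-6\right) 3 = -18$)
$\sqrt{\left(-12 + 14\right) c + q{\left(-52 \right)}} = \sqrt{\left(-12 + 14\right) \left(-28\right) - 18} = \sqrt{2 \left(-28\right) - 18} = \sqrt{-56 - 18} = \sqrt{-74} = i \sqrt{74}$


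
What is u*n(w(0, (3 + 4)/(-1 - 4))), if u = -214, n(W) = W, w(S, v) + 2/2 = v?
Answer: 2568/5 ≈ 513.60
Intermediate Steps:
w(S, v) = -1 + v
u*n(w(0, (3 + 4)/(-1 - 4))) = -214*(-1 + (3 + 4)/(-1 - 4)) = -214*(-1 + 7/(-5)) = -214*(-1 + 7*(-⅕)) = -214*(-1 - 7/5) = -214*(-12/5) = 2568/5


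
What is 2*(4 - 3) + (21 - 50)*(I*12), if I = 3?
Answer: -1042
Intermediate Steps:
2*(4 - 3) + (21 - 50)*(I*12) = 2*(4 - 3) + (21 - 50)*(3*12) = 2*1 - 29*36 = 2 - 1044 = -1042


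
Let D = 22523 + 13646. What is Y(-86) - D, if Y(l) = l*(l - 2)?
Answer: -28601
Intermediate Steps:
Y(l) = l*(-2 + l)
D = 36169
Y(-86) - D = -86*(-2 - 86) - 1*36169 = -86*(-88) - 36169 = 7568 - 36169 = -28601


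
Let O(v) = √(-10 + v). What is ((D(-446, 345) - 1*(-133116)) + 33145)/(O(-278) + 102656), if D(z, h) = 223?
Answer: 534080672/329320457 - 124863*I*√2/658640914 ≈ 1.6218 - 0.0002681*I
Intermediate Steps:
((D(-446, 345) - 1*(-133116)) + 33145)/(O(-278) + 102656) = ((223 - 1*(-133116)) + 33145)/(√(-10 - 278) + 102656) = ((223 + 133116) + 33145)/(√(-288) + 102656) = (133339 + 33145)/(12*I*√2 + 102656) = 166484/(102656 + 12*I*√2)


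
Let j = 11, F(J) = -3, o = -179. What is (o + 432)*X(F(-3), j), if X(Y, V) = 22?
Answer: 5566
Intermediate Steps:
(o + 432)*X(F(-3), j) = (-179 + 432)*22 = 253*22 = 5566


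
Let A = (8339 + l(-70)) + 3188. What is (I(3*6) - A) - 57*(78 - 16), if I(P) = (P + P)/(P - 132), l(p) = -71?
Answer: -284816/19 ≈ -14990.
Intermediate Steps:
A = 11456 (A = (8339 - 71) + 3188 = 8268 + 3188 = 11456)
I(P) = 2*P/(-132 + P) (I(P) = (2*P)/(-132 + P) = 2*P/(-132 + P))
(I(3*6) - A) - 57*(78 - 16) = (2*(3*6)/(-132 + 3*6) - 1*11456) - 57*(78 - 16) = (2*18/(-132 + 18) - 11456) - 57*62 = (2*18/(-114) - 11456) - 3534 = (2*18*(-1/114) - 11456) - 3534 = (-6/19 - 11456) - 3534 = -217670/19 - 3534 = -284816/19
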